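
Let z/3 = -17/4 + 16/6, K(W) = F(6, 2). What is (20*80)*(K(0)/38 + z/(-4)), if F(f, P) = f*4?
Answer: 55300/19 ≈ 2910.5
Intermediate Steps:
F(f, P) = 4*f
K(W) = 24 (K(W) = 4*6 = 24)
z = -19/4 (z = 3*(-17/4 + 16/6) = 3*(-17*¼ + 16*(⅙)) = 3*(-17/4 + 8/3) = 3*(-19/12) = -19/4 ≈ -4.7500)
(20*80)*(K(0)/38 + z/(-4)) = (20*80)*(24/38 - 19/4/(-4)) = 1600*(24*(1/38) - 19/4*(-¼)) = 1600*(12/19 + 19/16) = 1600*(553/304) = 55300/19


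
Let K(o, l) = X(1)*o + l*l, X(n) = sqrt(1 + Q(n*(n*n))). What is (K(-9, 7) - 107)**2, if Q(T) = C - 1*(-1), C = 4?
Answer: 3850 + 1044*sqrt(6) ≈ 6407.3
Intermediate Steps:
Q(T) = 5 (Q(T) = 4 - 1*(-1) = 4 + 1 = 5)
X(n) = sqrt(6) (X(n) = sqrt(1 + 5) = sqrt(6))
K(o, l) = l**2 + o*sqrt(6) (K(o, l) = sqrt(6)*o + l*l = o*sqrt(6) + l**2 = l**2 + o*sqrt(6))
(K(-9, 7) - 107)**2 = ((7**2 - 9*sqrt(6)) - 107)**2 = ((49 - 9*sqrt(6)) - 107)**2 = (-58 - 9*sqrt(6))**2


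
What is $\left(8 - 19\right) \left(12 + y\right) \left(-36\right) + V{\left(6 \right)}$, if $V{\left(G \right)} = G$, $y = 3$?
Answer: $5946$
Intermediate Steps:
$\left(8 - 19\right) \left(12 + y\right) \left(-36\right) + V{\left(6 \right)} = \left(8 - 19\right) \left(12 + 3\right) \left(-36\right) + 6 = \left(-11\right) 15 \left(-36\right) + 6 = \left(-165\right) \left(-36\right) + 6 = 5940 + 6 = 5946$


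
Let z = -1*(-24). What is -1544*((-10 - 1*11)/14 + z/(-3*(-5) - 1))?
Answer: -2316/7 ≈ -330.86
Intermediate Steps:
z = 24
-1544*((-10 - 1*11)/14 + z/(-3*(-5) - 1)) = -1544*((-10 - 1*11)/14 + 24/(-3*(-5) - 1)) = -1544*((-10 - 11)*(1/14) + 24/(15 - 1)) = -1544*(-21*1/14 + 24/14) = -1544*(-3/2 + 24*(1/14)) = -1544*(-3/2 + 12/7) = -1544*3/14 = -2316/7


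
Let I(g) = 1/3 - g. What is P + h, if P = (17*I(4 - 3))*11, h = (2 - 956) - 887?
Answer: -5897/3 ≈ -1965.7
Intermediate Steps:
h = -1841 (h = -954 - 887 = -1841)
I(g) = 1/3 - g (I(g) = 1*(1/3) - g = 1/3 - g)
P = -374/3 (P = (17*(1/3 - (4 - 3)))*11 = (17*(1/3 - 1*1))*11 = (17*(1/3 - 1))*11 = (17*(-2/3))*11 = -34/3*11 = -374/3 ≈ -124.67)
P + h = -374/3 - 1841 = -5897/3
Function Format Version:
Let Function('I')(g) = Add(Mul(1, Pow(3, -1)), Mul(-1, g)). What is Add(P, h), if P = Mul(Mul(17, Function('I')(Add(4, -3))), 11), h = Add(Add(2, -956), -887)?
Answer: Rational(-5897, 3) ≈ -1965.7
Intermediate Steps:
h = -1841 (h = Add(-954, -887) = -1841)
Function('I')(g) = Add(Rational(1, 3), Mul(-1, g)) (Function('I')(g) = Add(Mul(1, Rational(1, 3)), Mul(-1, g)) = Add(Rational(1, 3), Mul(-1, g)))
P = Rational(-374, 3) (P = Mul(Mul(17, Add(Rational(1, 3), Mul(-1, Add(4, -3)))), 11) = Mul(Mul(17, Add(Rational(1, 3), Mul(-1, 1))), 11) = Mul(Mul(17, Add(Rational(1, 3), -1)), 11) = Mul(Mul(17, Rational(-2, 3)), 11) = Mul(Rational(-34, 3), 11) = Rational(-374, 3) ≈ -124.67)
Add(P, h) = Add(Rational(-374, 3), -1841) = Rational(-5897, 3)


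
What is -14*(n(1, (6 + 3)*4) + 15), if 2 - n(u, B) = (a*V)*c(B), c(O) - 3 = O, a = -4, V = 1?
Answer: -2422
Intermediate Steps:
c(O) = 3 + O
n(u, B) = 14 + 4*B (n(u, B) = 2 - (-4*1)*(3 + B) = 2 - (-4)*(3 + B) = 2 - (-12 - 4*B) = 2 + (12 + 4*B) = 14 + 4*B)
-14*(n(1, (6 + 3)*4) + 15) = -14*((14 + 4*((6 + 3)*4)) + 15) = -14*((14 + 4*(9*4)) + 15) = -14*((14 + 4*36) + 15) = -14*((14 + 144) + 15) = -14*(158 + 15) = -14*173 = -2422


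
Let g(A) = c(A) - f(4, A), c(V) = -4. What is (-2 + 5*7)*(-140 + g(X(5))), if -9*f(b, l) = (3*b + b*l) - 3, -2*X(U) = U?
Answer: -14267/3 ≈ -4755.7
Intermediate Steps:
X(U) = -U/2
f(b, l) = 1/3 - b/3 - b*l/9 (f(b, l) = -((3*b + b*l) - 3)/9 = -(-3 + 3*b + b*l)/9 = 1/3 - b/3 - b*l/9)
g(A) = -3 + 4*A/9 (g(A) = -4 - (1/3 - 1/3*4 - 1/9*4*A) = -4 - (1/3 - 4/3 - 4*A/9) = -4 - (-1 - 4*A/9) = -4 + (1 + 4*A/9) = -3 + 4*A/9)
(-2 + 5*7)*(-140 + g(X(5))) = (-2 + 5*7)*(-140 + (-3 + 4*(-1/2*5)/9)) = (-2 + 35)*(-140 + (-3 + (4/9)*(-5/2))) = 33*(-140 + (-3 - 10/9)) = 33*(-140 - 37/9) = 33*(-1297/9) = -14267/3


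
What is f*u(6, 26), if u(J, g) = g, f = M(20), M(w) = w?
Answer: 520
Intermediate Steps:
f = 20
f*u(6, 26) = 20*26 = 520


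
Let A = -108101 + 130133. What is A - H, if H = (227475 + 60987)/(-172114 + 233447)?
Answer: 1351000194/61333 ≈ 22027.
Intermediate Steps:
H = 288462/61333 ≈ 4.7032
A = 22032
A - H = 22032 - 1*288462/61333 = 22032 - 288462/61333 = 1351000194/61333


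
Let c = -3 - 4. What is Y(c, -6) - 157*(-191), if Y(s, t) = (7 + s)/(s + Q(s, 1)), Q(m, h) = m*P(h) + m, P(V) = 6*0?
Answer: 29987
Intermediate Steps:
P(V) = 0
c = -7
Q(m, h) = m (Q(m, h) = m*0 + m = 0 + m = m)
Y(s, t) = (7 + s)/(2*s) (Y(s, t) = (7 + s)/(s + s) = (7 + s)/((2*s)) = (7 + s)*(1/(2*s)) = (7 + s)/(2*s))
Y(c, -6) - 157*(-191) = (½)*(7 - 7)/(-7) - 157*(-191) = (½)*(-⅐)*0 + 29987 = 0 + 29987 = 29987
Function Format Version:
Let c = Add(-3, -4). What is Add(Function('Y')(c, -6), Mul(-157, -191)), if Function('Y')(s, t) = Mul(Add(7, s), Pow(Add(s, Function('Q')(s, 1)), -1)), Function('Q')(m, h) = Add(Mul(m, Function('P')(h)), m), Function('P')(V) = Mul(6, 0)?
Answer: 29987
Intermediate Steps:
Function('P')(V) = 0
c = -7
Function('Q')(m, h) = m (Function('Q')(m, h) = Add(Mul(m, 0), m) = Add(0, m) = m)
Function('Y')(s, t) = Mul(Rational(1, 2), Pow(s, -1), Add(7, s)) (Function('Y')(s, t) = Mul(Add(7, s), Pow(Add(s, s), -1)) = Mul(Add(7, s), Pow(Mul(2, s), -1)) = Mul(Add(7, s), Mul(Rational(1, 2), Pow(s, -1))) = Mul(Rational(1, 2), Pow(s, -1), Add(7, s)))
Add(Function('Y')(c, -6), Mul(-157, -191)) = Add(Mul(Rational(1, 2), Pow(-7, -1), Add(7, -7)), Mul(-157, -191)) = Add(Mul(Rational(1, 2), Rational(-1, 7), 0), 29987) = Add(0, 29987) = 29987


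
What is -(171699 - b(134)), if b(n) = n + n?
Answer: -171431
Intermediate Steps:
b(n) = 2*n
-(171699 - b(134)) = -(171699 - 2*134) = -(171699 - 1*268) = -(171699 - 268) = -1*171431 = -171431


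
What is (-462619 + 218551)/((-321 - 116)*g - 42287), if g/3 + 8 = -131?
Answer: -11094/6361 ≈ -1.7441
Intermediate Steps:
g = -417 (g = -24 + 3*(-131) = -24 - 393 = -417)
(-462619 + 218551)/((-321 - 116)*g - 42287) = (-462619 + 218551)/((-321 - 116)*(-417) - 42287) = -244068/(-437*(-417) - 42287) = -244068/(182229 - 42287) = -244068/139942 = -244068*1/139942 = -11094/6361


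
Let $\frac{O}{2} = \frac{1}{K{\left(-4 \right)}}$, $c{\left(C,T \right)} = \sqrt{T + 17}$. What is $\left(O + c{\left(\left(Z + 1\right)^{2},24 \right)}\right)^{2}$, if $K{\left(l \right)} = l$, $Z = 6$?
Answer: $\frac{165}{4} - \sqrt{41} \approx 34.847$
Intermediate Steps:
$c{\left(C,T \right)} = \sqrt{17 + T}$
$O = - \frac{1}{2}$ ($O = \frac{2}{-4} = 2 \left(- \frac{1}{4}\right) = - \frac{1}{2} \approx -0.5$)
$\left(O + c{\left(\left(Z + 1\right)^{2},24 \right)}\right)^{2} = \left(- \frac{1}{2} + \sqrt{17 + 24}\right)^{2} = \left(- \frac{1}{2} + \sqrt{41}\right)^{2}$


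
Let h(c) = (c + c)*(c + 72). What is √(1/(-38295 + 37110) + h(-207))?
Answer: √78482134065/1185 ≈ 236.41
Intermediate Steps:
h(c) = 2*c*(72 + c) (h(c) = (2*c)*(72 + c) = 2*c*(72 + c))
√(1/(-38295 + 37110) + h(-207)) = √(1/(-38295 + 37110) + 2*(-207)*(72 - 207)) = √(1/(-1185) + 2*(-207)*(-135)) = √(-1/1185 + 55890) = √(66229649/1185) = √78482134065/1185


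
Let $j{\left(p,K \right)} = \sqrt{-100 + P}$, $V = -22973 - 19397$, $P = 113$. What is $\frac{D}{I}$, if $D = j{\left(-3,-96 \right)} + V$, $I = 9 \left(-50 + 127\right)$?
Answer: $- \frac{42370}{693} + \frac{\sqrt{13}}{693} \approx -61.135$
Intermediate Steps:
$V = -42370$
$I = 693$ ($I = 9 \cdot 77 = 693$)
$j{\left(p,K \right)} = \sqrt{13}$ ($j{\left(p,K \right)} = \sqrt{-100 + 113} = \sqrt{13}$)
$D = -42370 + \sqrt{13}$ ($D = \sqrt{13} - 42370 = -42370 + \sqrt{13} \approx -42366.0$)
$\frac{D}{I} = \frac{-42370 + \sqrt{13}}{693} = \left(-42370 + \sqrt{13}\right) \frac{1}{693} = - \frac{42370}{693} + \frac{\sqrt{13}}{693}$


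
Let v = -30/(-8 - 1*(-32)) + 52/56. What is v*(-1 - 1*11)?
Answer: 27/7 ≈ 3.8571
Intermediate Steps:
v = -9/28 (v = -30/(-8 + 32) + 52*(1/56) = -30/24 + 13/14 = -30*1/24 + 13/14 = -5/4 + 13/14 = -9/28 ≈ -0.32143)
v*(-1 - 1*11) = -9*(-1 - 1*11)/28 = -9*(-1 - 11)/28 = -9/28*(-12) = 27/7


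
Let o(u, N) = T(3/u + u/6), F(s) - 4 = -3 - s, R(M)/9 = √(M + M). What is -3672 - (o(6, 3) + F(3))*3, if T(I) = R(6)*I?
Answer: -3666 - 81*√3 ≈ -3806.3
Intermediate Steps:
R(M) = 9*√2*√M (R(M) = 9*√(M + M) = 9*√(2*M) = 9*(√2*√M) = 9*√2*√M)
F(s) = 1 - s (F(s) = 4 + (-3 - s) = 1 - s)
T(I) = 18*I*√3 (T(I) = (9*√2*√6)*I = (18*√3)*I = 18*I*√3)
o(u, N) = 18*√3*(3/u + u/6) (o(u, N) = 18*(3/u + u/6)*√3 = 18*√3*(3/u + u/6))
-3672 - (o(6, 3) + F(3))*3 = -3672 - (3*√3*(18 + 6²)/6 + (1 - 1*3))*3 = -3672 - (3*√3*(⅙)*(18 + 36) + (1 - 3))*3 = -3672 - (3*√3*(⅙)*54 - 2)*3 = -3672 - (27*√3 - 2)*3 = -3672 - (-2 + 27*√3)*3 = -3672 - (-6 + 81*√3) = -3672 + (6 - 81*√3) = -3666 - 81*√3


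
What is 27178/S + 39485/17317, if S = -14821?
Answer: 114565759/256655257 ≈ 0.44638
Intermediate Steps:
27178/S + 39485/17317 = 27178/(-14821) + 39485/17317 = 27178*(-1/14821) + 39485*(1/17317) = -27178/14821 + 39485/17317 = 114565759/256655257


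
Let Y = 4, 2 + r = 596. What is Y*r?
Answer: 2376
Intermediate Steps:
r = 594 (r = -2 + 596 = 594)
Y*r = 4*594 = 2376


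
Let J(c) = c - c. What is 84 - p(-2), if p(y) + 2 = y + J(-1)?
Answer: 88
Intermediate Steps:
J(c) = 0
p(y) = -2 + y (p(y) = -2 + (y + 0) = -2 + y)
84 - p(-2) = 84 - (-2 - 2) = 84 - 1*(-4) = 84 + 4 = 88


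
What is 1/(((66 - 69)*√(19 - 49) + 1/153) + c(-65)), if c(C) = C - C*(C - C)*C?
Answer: -760716/52601783 + 70227*I*√30/105203566 ≈ -0.014462 + 0.0036562*I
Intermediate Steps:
c(C) = C (c(C) = C - C*0*C = C - 0*C = C - 1*0 = C + 0 = C)
1/(((66 - 69)*√(19 - 49) + 1/153) + c(-65)) = 1/(((66 - 69)*√(19 - 49) + 1/153) - 65) = 1/((-3*I*√30 + 1/153) - 65) = 1/((1/153 - 3*I*√30) - 65) = 1/(-9944/153 - 3*I*√30)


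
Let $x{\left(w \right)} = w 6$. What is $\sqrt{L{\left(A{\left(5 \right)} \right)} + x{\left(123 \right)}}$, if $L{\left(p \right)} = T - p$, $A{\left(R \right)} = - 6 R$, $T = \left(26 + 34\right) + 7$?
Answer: $\sqrt{835} \approx 28.896$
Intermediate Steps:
$T = 67$ ($T = 60 + 7 = 67$)
$x{\left(w \right)} = 6 w$
$L{\left(p \right)} = 67 - p$
$\sqrt{L{\left(A{\left(5 \right)} \right)} + x{\left(123 \right)}} = \sqrt{\left(67 - \left(-6\right) 5\right) + 6 \cdot 123} = \sqrt{\left(67 - -30\right) + 738} = \sqrt{\left(67 + 30\right) + 738} = \sqrt{97 + 738} = \sqrt{835}$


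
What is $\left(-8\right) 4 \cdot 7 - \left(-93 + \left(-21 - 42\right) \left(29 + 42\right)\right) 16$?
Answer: $72832$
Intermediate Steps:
$\left(-8\right) 4 \cdot 7 - \left(-93 + \left(-21 - 42\right) \left(29 + 42\right)\right) 16 = \left(-32\right) 7 - \left(-93 - 4473\right) 16 = -224 - \left(-93 - 4473\right) 16 = -224 - \left(-4566\right) 16 = -224 - -73056 = -224 + 73056 = 72832$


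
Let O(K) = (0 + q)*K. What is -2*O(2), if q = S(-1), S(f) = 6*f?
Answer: 24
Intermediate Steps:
q = -6 (q = 6*(-1) = -6)
O(K) = -6*K (O(K) = (0 - 6)*K = -6*K)
-2*O(2) = -(-12)*2 = -2*(-12) = 24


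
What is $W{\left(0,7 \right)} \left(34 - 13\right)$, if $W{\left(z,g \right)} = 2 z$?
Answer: $0$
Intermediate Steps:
$W{\left(0,7 \right)} \left(34 - 13\right) = 2 \cdot 0 \left(34 - 13\right) = 0 \cdot 21 = 0$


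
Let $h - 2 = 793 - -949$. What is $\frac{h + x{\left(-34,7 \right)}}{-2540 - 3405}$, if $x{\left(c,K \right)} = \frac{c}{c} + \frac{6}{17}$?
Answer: $- \frac{29671}{101065} \approx -0.29358$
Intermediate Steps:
$h = 1744$ ($h = 2 + \left(793 - -949\right) = 2 + \left(793 + 949\right) = 2 + 1742 = 1744$)
$x{\left(c,K \right)} = \frac{23}{17}$ ($x{\left(c,K \right)} = 1 + 6 \cdot \frac{1}{17} = 1 + \frac{6}{17} = \frac{23}{17}$)
$\frac{h + x{\left(-34,7 \right)}}{-2540 - 3405} = \frac{1744 + \frac{23}{17}}{-2540 - 3405} = \frac{29671}{17 \left(-5945\right)} = \frac{29671}{17} \left(- \frac{1}{5945}\right) = - \frac{29671}{101065}$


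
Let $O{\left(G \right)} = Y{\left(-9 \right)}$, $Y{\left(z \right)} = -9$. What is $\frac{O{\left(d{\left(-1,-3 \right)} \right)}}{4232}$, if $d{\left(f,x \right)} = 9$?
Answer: $- \frac{9}{4232} \approx -0.0021267$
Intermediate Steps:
$O{\left(G \right)} = -9$
$\frac{O{\left(d{\left(-1,-3 \right)} \right)}}{4232} = - \frac{9}{4232}$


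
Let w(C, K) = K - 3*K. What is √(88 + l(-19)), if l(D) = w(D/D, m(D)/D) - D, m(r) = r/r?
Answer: √38665/19 ≈ 10.349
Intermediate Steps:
m(r) = 1
w(C, K) = -2*K
l(D) = -D - 2/D (l(D) = -2/D - D = -D - 2/D)
√(88 + l(-19)) = √(88 + (-1*(-19) - 2/(-19))) = √(88 + (19 - 2*(-1/19))) = √(88 + (19 + 2/19)) = √(88 + 363/19) = √(2035/19) = √38665/19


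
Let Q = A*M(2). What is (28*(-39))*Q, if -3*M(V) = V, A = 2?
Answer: 1456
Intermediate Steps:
M(V) = -V/3
Q = -4/3 (Q = 2*(-1/3*2) = 2*(-2/3) = -4/3 ≈ -1.3333)
(28*(-39))*Q = (28*(-39))*(-4/3) = -1092*(-4/3) = 1456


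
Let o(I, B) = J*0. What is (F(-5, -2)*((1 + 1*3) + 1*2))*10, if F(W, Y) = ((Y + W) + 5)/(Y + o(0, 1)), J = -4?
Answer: 60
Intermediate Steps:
o(I, B) = 0 (o(I, B) = -4*0 = 0)
F(W, Y) = (5 + W + Y)/Y (F(W, Y) = ((Y + W) + 5)/(Y + 0) = ((W + Y) + 5)/Y = (5 + W + Y)/Y)
(F(-5, -2)*((1 + 1*3) + 1*2))*10 = (((5 - 5 - 2)/(-2))*((1 + 1*3) + 1*2))*10 = ((-1/2*(-2))*((1 + 3) + 2))*10 = (1*(4 + 2))*10 = (1*6)*10 = 6*10 = 60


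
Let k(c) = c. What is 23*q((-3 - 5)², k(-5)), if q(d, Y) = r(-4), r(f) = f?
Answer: -92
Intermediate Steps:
q(d, Y) = -4
23*q((-3 - 5)², k(-5)) = 23*(-4) = -92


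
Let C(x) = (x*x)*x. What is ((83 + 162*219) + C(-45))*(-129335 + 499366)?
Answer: -20560402484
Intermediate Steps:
C(x) = x**3 (C(x) = x**2*x = x**3)
((83 + 162*219) + C(-45))*(-129335 + 499366) = ((83 + 162*219) + (-45)**3)*(-129335 + 499366) = ((83 + 35478) - 91125)*370031 = (35561 - 91125)*370031 = -55564*370031 = -20560402484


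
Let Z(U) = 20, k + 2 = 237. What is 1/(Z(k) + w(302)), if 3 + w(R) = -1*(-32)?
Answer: 1/49 ≈ 0.020408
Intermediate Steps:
k = 235 (k = -2 + 237 = 235)
w(R) = 29 (w(R) = -3 - 1*(-32) = -3 + 32 = 29)
1/(Z(k) + w(302)) = 1/(20 + 29) = 1/49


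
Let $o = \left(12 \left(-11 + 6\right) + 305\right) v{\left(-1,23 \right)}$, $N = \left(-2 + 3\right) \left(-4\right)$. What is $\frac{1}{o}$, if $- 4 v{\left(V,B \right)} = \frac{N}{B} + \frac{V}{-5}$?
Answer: $- \frac{92}{147} \approx -0.62585$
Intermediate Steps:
$N = -4$ ($N = 1 \left(-4\right) = -4$)
$v{\left(V,B \right)} = \frac{1}{B} + \frac{V}{20}$ ($v{\left(V,B \right)} = - \frac{- \frac{4}{B} + \frac{V}{-5}}{4} = - \frac{- \frac{4}{B} + V \left(- \frac{1}{5}\right)}{4} = - \frac{- \frac{4}{B} - \frac{V}{5}}{4} = \frac{1}{B} + \frac{V}{20}$)
$o = - \frac{147}{92}$ ($o = \left(12 \left(-11 + 6\right) + 305\right) \left(\frac{1}{23} + \frac{1}{20} \left(-1\right)\right) = \left(12 \left(-5\right) + 305\right) \left(\frac{1}{23} - \frac{1}{20}\right) = \left(-60 + 305\right) \left(- \frac{3}{460}\right) = 245 \left(- \frac{3}{460}\right) = - \frac{147}{92} \approx -1.5978$)
$\frac{1}{o} = \frac{1}{- \frac{147}{92}} = - \frac{92}{147}$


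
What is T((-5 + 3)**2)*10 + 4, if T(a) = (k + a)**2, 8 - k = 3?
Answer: 814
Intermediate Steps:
k = 5 (k = 8 - 1*3 = 8 - 3 = 5)
T(a) = (5 + a)**2
T((-5 + 3)**2)*10 + 4 = (5 + (-5 + 3)**2)**2*10 + 4 = (5 + (-2)**2)**2*10 + 4 = (5 + 4)**2*10 + 4 = 9**2*10 + 4 = 81*10 + 4 = 810 + 4 = 814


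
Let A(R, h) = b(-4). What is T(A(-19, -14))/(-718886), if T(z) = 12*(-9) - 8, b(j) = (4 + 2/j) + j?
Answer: 58/359443 ≈ 0.00016136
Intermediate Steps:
b(j) = 4 + j + 2/j
A(R, h) = -½ (A(R, h) = 4 - 4 + 2/(-4) = 4 - 4 + 2*(-¼) = 4 - 4 - ½ = -½)
T(z) = -116 (T(z) = -108 - 8 = -116)
T(A(-19, -14))/(-718886) = -116/(-718886) = -116*(-1/718886) = 58/359443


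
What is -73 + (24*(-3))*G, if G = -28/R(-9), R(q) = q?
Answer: -297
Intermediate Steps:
G = 28/9 (G = -28/(-9) = -28*(-⅑) = 28/9 ≈ 3.1111)
-73 + (24*(-3))*G = -73 + (24*(-3))*(28/9) = -73 - 72*28/9 = -73 - 224 = -297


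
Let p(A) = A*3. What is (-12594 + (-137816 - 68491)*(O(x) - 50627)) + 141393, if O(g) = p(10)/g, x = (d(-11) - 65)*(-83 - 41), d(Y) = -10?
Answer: 3237898112973/310 ≈ 1.0445e+10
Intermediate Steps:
x = 9300 (x = (-10 - 65)*(-83 - 41) = -75*(-124) = 9300)
p(A) = 3*A
O(g) = 30/g (O(g) = (3*10)/g = 30/g)
(-12594 + (-137816 - 68491)*(O(x) - 50627)) + 141393 = (-12594 + (-137816 - 68491)*(30/9300 - 50627)) + 141393 = (-12594 - 206307*(30*(1/9300) - 50627)) + 141393 = (-12594 - 206307*(1/310 - 50627)) + 141393 = (-12594 - 206307*(-15694369/310)) + 141393 = (-12594 + 3237858185283/310) + 141393 = 3237854281143/310 + 141393 = 3237898112973/310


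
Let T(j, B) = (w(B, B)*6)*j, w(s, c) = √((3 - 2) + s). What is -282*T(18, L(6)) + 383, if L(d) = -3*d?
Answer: 383 - 30456*I*√17 ≈ 383.0 - 1.2557e+5*I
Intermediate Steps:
w(s, c) = √(1 + s)
T(j, B) = 6*j*√(1 + B) (T(j, B) = (√(1 + B)*6)*j = (6*√(1 + B))*j = 6*j*√(1 + B))
-282*T(18, L(6)) + 383 = -1692*18*√(1 - 3*6) + 383 = -1692*18*√(1 - 18) + 383 = -1692*18*√(-17) + 383 = -1692*18*I*√17 + 383 = -30456*I*√17 + 383 = 383 - 30456*I*√17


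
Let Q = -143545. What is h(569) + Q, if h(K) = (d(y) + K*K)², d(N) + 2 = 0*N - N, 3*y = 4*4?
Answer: 943346638216/9 ≈ 1.0482e+11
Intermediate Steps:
y = 16/3 (y = (4*4)/3 = (⅓)*16 = 16/3 ≈ 5.3333)
d(N) = -2 - N (d(N) = -2 + (0*N - N) = -2 + (0 - N) = -2 - N)
h(K) = (-22/3 + K²)² (h(K) = ((-2 - 1*16/3) + K*K)² = ((-2 - 16/3) + K²)² = (-22/3 + K²)²)
h(569) + Q = (-22 + 3*569²)²/9 - 143545 = (-22 + 3*323761)²/9 - 143545 = (-22 + 971283)²/9 - 143545 = (⅑)*971261² - 143545 = (⅑)*943347930121 - 143545 = 943347930121/9 - 143545 = 943346638216/9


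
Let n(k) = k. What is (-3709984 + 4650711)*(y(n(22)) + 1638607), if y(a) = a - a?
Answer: 1541481847289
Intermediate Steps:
y(a) = 0
(-3709984 + 4650711)*(y(n(22)) + 1638607) = (-3709984 + 4650711)*(0 + 1638607) = 940727*1638607 = 1541481847289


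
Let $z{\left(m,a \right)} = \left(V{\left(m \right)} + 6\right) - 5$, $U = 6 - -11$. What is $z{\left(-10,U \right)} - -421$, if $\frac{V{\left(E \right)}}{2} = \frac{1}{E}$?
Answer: $\frac{2109}{5} \approx 421.8$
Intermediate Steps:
$V{\left(E \right)} = \frac{2}{E}$
$U = 17$ ($U = 6 + 11 = 17$)
$z{\left(m,a \right)} = 1 + \frac{2}{m}$ ($z{\left(m,a \right)} = \left(\frac{2}{m} + 6\right) - 5 = \left(6 + \frac{2}{m}\right) - 5 = 1 + \frac{2}{m}$)
$z{\left(-10,U \right)} - -421 = \frac{2 - 10}{-10} - -421 = \left(- \frac{1}{10}\right) \left(-8\right) + 421 = \frac{4}{5} + 421 = \frac{2109}{5}$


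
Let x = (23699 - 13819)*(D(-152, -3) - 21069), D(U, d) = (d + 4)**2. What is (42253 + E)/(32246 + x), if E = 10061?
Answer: -8719/34686599 ≈ -0.00025136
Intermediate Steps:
D(U, d) = (4 + d)**2
x = -208151840 (x = (23699 - 13819)*((4 - 3)**2 - 21069) = 9880*(1**2 - 21069) = 9880*(1 - 21069) = 9880*(-21068) = -208151840)
(42253 + E)/(32246 + x) = (42253 + 10061)/(32246 - 208151840) = 52314/(-208119594) = 52314*(-1/208119594) = -8719/34686599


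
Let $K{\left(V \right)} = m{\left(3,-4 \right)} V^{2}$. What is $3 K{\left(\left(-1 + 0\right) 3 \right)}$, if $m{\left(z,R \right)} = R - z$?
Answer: $-189$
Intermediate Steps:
$K{\left(V \right)} = - 7 V^{2}$ ($K{\left(V \right)} = \left(-4 - 3\right) V^{2} = - 7 V^{2}$)
$3 K{\left(\left(-1 + 0\right) 3 \right)} = 3 \left(- 7 \left(\left(-1 + 0\right) 3\right)^{2}\right) = 3 \left(- 7 \left(\left(-1\right) 3\right)^{2}\right) = 3 \left(- 7 \left(-3\right)^{2}\right) = 3 \left(\left(-7\right) 9\right) = 3 \left(-63\right) = -189$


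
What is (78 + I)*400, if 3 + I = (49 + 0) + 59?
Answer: 73200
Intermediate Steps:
I = 105 (I = -3 + ((49 + 0) + 59) = -3 + (49 + 59) = -3 + 108 = 105)
(78 + I)*400 = (78 + 105)*400 = 183*400 = 73200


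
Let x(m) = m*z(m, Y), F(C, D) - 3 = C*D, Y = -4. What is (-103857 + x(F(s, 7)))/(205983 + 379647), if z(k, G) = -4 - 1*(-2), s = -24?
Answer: -11503/65070 ≈ -0.17678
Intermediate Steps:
z(k, G) = -2 (z(k, G) = -4 + 2 = -2)
F(C, D) = 3 + C*D
x(m) = -2*m (x(m) = m*(-2) = -2*m)
(-103857 + x(F(s, 7)))/(205983 + 379647) = (-103857 - 2*(3 - 24*7))/(205983 + 379647) = (-103857 - 2*(3 - 168))/585630 = (-103857 - 2*(-165))*(1/585630) = (-103857 + 330)*(1/585630) = -103527*1/585630 = -11503/65070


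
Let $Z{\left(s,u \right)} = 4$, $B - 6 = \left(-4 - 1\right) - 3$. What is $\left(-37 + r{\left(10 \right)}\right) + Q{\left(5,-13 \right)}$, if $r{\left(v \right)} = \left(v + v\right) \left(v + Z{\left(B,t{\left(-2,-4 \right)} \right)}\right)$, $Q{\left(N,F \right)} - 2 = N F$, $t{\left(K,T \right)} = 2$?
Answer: $180$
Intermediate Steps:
$B = -2$ ($B = 6 - 8 = -2$)
$Q{\left(N,F \right)} = 2 + F N$ ($Q{\left(N,F \right)} = 2 + N F = 2 + F N$)
$r{\left(v \right)} = 2 v \left(4 + v\right)$ ($r{\left(v \right)} = \left(v + v\right) \left(v + 4\right) = 2 v \left(4 + v\right)$)
$\left(-37 + r{\left(10 \right)}\right) + Q{\left(5,-13 \right)} = \left(-37 + 2 \cdot 10 \left(4 + 10\right)\right) + \left(2 - 65\right) = \left(-37 + 2 \cdot 10 \cdot 14\right) + \left(2 - 65\right) = \left(-37 + 280\right) - 63 = 243 - 63 = 180$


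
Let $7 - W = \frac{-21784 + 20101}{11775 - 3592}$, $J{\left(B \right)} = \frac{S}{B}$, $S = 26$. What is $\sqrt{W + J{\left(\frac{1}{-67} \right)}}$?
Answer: $\frac{i \sqrt{2370702274}}{1169} \approx 41.651 i$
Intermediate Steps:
$J{\left(B \right)} = \frac{26}{B}$
$W = \frac{58964}{8183}$ ($W = 7 - \frac{-21784 + 20101}{11775 - 3592} = 7 - - \frac{1683}{8183} = 7 + \frac{1683}{8183} = \frac{58964}{8183} \approx 7.2057$)
$\sqrt{W + J{\left(\frac{1}{-67} \right)}} = \sqrt{\frac{58964}{8183} + \frac{26}{\frac{1}{-67}}} = \sqrt{\frac{58964}{8183} + \frac{26}{- \frac{1}{67}}} = \sqrt{\frac{58964}{8183} + 26 \left(-67\right)} = \sqrt{\frac{58964}{8183} - 1742} = \sqrt{- \frac{14195822}{8183}} = \frac{i \sqrt{2370702274}}{1169}$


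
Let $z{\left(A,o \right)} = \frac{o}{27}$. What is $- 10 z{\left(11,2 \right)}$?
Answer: $- \frac{20}{27} \approx -0.74074$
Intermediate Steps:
$z{\left(A,o \right)} = \frac{o}{27}$ ($z{\left(A,o \right)} = o \frac{1}{27} = \frac{o}{27}$)
$- 10 z{\left(11,2 \right)} = - 10 \cdot \frac{1}{27} \cdot 2 = \left(-10\right) \frac{2}{27} = - \frac{20}{27}$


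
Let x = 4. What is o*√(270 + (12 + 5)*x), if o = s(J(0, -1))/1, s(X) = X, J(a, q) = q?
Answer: -13*√2 ≈ -18.385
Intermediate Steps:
o = -1 (o = -1/1 = -1*1 = -1)
o*√(270 + (12 + 5)*x) = -√(270 + (12 + 5)*4) = -√(270 + 17*4) = -√(270 + 68) = -√338 = -13*√2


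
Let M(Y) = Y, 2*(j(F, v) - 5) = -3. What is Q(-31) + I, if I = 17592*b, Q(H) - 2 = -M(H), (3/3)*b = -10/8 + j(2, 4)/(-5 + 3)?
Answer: -52743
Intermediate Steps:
j(F, v) = 7/2 (j(F, v) = 5 + (½)*(-3) = 5 - 3/2 = 7/2)
b = -3 (b = -10/8 + 7/(2*(-5 + 3)) = -10*⅛ + (7/2)/(-2) = -5/4 + (7/2)*(-½) = -5/4 - 7/4 = -3)
Q(H) = 2 - H
I = -52776 (I = 17592*(-3) = -52776)
Q(-31) + I = (2 - 1*(-31)) - 52776 = (2 + 31) - 52776 = 33 - 52776 = -52743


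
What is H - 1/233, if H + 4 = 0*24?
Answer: -933/233 ≈ -4.0043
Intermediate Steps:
H = -4 (H = -4 + 0*24 = -4 + 0 = -4)
H - 1/233 = -4 - 1/233 = -933/233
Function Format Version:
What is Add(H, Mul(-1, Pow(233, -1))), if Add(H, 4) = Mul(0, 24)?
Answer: Rational(-933, 233) ≈ -4.0043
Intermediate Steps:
H = -4 (H = Add(-4, Mul(0, 24)) = Add(-4, 0) = -4)
Add(H, Mul(-1, Pow(233, -1))) = Add(-4, Mul(-1, Pow(233, -1))) = Add(-4, Mul(-1, Rational(1, 233))) = Add(-4, Rational(-1, 233)) = Rational(-933, 233)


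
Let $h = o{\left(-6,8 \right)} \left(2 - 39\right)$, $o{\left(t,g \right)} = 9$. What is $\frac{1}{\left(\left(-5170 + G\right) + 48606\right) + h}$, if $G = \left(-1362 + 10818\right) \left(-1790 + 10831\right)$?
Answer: $\frac{1}{85534799} \approx 1.1691 \cdot 10^{-8}$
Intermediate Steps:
$G = 85491696$ ($G = 9456 \cdot 9041 = 85491696$)
$h = -333$ ($h = 9 \left(2 - 39\right) = 9 \left(-37\right) = -333$)
$\frac{1}{\left(\left(-5170 + G\right) + 48606\right) + h} = \frac{1}{\left(\left(-5170 + 85491696\right) + 48606\right) - 333} = \frac{1}{\left(85486526 + 48606\right) - 333} = \frac{1}{85535132 - 333} = \frac{1}{85534799}$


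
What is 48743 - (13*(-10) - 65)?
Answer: 48938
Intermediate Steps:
48743 - (13*(-10) - 65) = 48743 - (-130 - 65) = 48743 - 1*(-195) = 48743 + 195 = 48938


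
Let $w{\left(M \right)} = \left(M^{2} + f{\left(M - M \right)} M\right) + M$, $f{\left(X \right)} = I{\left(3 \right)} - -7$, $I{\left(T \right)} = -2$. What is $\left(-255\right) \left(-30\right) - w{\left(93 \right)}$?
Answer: $-1557$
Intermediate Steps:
$f{\left(X \right)} = 5$ ($f{\left(X \right)} = -2 - -7 = -2 + 7 = 5$)
$w{\left(M \right)} = M^{2} + 6 M$ ($w{\left(M \right)} = \left(M^{2} + 5 M\right) + M = M^{2} + 6 M$)
$\left(-255\right) \left(-30\right) - w{\left(93 \right)} = \left(-255\right) \left(-30\right) - 93 \left(6 + 93\right) = 7650 - 93 \cdot 99 = 7650 - 9207 = -1557$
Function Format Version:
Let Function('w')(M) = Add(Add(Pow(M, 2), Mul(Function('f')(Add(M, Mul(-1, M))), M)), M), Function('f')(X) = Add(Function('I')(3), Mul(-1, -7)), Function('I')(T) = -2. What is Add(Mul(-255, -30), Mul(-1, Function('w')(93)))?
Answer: -1557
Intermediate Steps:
Function('f')(X) = 5 (Function('f')(X) = Add(-2, Mul(-1, -7)) = Add(-2, 7) = 5)
Function('w')(M) = Add(Pow(M, 2), Mul(6, M)) (Function('w')(M) = Add(Add(Pow(M, 2), Mul(5, M)), M) = Add(Pow(M, 2), Mul(6, M)))
Add(Mul(-255, -30), Mul(-1, Function('w')(93))) = Add(Mul(-255, -30), Mul(-1, Mul(93, Add(6, 93)))) = Add(7650, Mul(-1, Mul(93, 99))) = Add(7650, Mul(-1, 9207)) = Add(7650, -9207) = -1557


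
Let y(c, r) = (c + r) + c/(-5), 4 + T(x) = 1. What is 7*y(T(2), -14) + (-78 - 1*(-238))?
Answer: 226/5 ≈ 45.200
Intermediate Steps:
T(x) = -3 (T(x) = -4 + 1 = -3)
y(c, r) = r + 4*c/5 (y(c, r) = (c + r) + c*(-⅕) = (c + r) - c/5 = r + 4*c/5)
7*y(T(2), -14) + (-78 - 1*(-238)) = 7*(-14 + (⅘)*(-3)) + (-78 - 1*(-238)) = 7*(-14 - 12/5) + (-78 + 238) = 7*(-82/5) + 160 = -574/5 + 160 = 226/5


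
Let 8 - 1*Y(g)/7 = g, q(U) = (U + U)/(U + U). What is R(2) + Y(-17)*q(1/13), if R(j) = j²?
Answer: 179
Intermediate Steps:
q(U) = 1 (q(U) = (2*U)/((2*U)) = (2*U)*(1/(2*U)) = 1)
Y(g) = 56 - 7*g
R(2) + Y(-17)*q(1/13) = 2² + (56 - 7*(-17))*1 = 4 + (56 + 119)*1 = 4 + 175*1 = 4 + 175 = 179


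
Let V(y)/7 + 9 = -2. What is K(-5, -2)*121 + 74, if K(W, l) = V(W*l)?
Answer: -9243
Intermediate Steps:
V(y) = -77 (V(y) = -63 + 7*(-2) = -63 - 14 = -77)
K(W, l) = -77
K(-5, -2)*121 + 74 = -77*121 + 74 = -9317 + 74 = -9243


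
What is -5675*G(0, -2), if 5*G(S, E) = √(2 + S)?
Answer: -1135*√2 ≈ -1605.1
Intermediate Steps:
G(S, E) = √(2 + S)/5
-5675*G(0, -2) = -1135*√(2 + 0) = -1135*√2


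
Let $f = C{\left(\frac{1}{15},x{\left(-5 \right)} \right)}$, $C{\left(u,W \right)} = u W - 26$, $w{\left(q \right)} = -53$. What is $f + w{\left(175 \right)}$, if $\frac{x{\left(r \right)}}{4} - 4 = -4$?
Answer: $-79$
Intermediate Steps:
$x{\left(r \right)} = 0$ ($x{\left(r \right)} = 16 + 4 \left(-4\right) = 16 - 16 = 0$)
$C{\left(u,W \right)} = -26 + W u$ ($C{\left(u,W \right)} = W u - 26 = -26 + W u$)
$f = -26$ ($f = -26 + \frac{0}{15} = -26 + 0 \cdot \frac{1}{15} = -26 + 0 = -26$)
$f + w{\left(175 \right)} = -26 - 53 = -79$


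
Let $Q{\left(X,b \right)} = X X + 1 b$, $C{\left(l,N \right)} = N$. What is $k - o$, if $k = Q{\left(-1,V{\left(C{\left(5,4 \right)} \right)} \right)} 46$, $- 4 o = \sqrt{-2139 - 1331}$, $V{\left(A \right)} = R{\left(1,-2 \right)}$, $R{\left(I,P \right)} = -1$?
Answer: $\frac{i \sqrt{3470}}{4} \approx 14.727 i$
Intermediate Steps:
$V{\left(A \right)} = -1$
$Q{\left(X,b \right)} = b + X^{2}$ ($Q{\left(X,b \right)} = X^{2} + b = b + X^{2}$)
$o = - \frac{i \sqrt{3470}}{4}$ ($o = - \frac{\sqrt{-2139 - 1331}}{4} = - \frac{\sqrt{-3470}}{4} = - \frac{i \sqrt{3470}}{4} \approx - 14.727 i$)
$k = 0$ ($k = \left(-1 + \left(-1\right)^{2}\right) 46 = \left(-1 + 1\right) 46 = 0 \cdot 46 = 0$)
$k - o = 0 - - \frac{i \sqrt{3470}}{4} = 0 + \frac{i \sqrt{3470}}{4} = \frac{i \sqrt{3470}}{4}$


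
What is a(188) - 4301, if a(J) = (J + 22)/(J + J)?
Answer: -808483/188 ≈ -4300.4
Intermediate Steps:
a(J) = (22 + J)/(2*J) (a(J) = (22 + J)/((2*J)) = (22 + J)*(1/(2*J)) = (22 + J)/(2*J))
a(188) - 4301 = (1/2)*(22 + 188)/188 - 4301 = (1/2)*(1/188)*210 - 4301 = 105/188 - 4301 = -808483/188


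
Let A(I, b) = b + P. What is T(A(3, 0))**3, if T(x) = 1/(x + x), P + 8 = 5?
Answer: -1/216 ≈ -0.0046296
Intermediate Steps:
P = -3 (P = -8 + 5 = -3)
A(I, b) = -3 + b (A(I, b) = b - 3 = -3 + b)
T(x) = 1/(2*x)
T(A(3, 0))**3 = (1/(2*(-3 + 0)))**3 = ((1/2)/(-3))**3 = ((1/2)*(-1/3))**3 = (-1/6)**3 = -1/216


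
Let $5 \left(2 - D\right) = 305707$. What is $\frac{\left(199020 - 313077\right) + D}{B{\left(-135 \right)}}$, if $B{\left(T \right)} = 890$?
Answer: $- \frac{437991}{2225} \approx -196.85$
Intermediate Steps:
$D = - \frac{305697}{5}$ ($D = 2 - \frac{305707}{5} = - \frac{305697}{5} \approx -61139.0$)
$\frac{\left(199020 - 313077\right) + D}{B{\left(-135 \right)}} = \frac{\left(199020 - 313077\right) - \frac{305697}{5}}{890} = \left(-114057 - \frac{305697}{5}\right) \frac{1}{890} = \left(- \frac{875982}{5}\right) \frac{1}{890} = - \frac{437991}{2225}$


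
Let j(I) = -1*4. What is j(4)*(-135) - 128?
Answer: 412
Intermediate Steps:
j(I) = -4
j(4)*(-135) - 128 = -4*(-135) - 128 = 540 - 128 = 412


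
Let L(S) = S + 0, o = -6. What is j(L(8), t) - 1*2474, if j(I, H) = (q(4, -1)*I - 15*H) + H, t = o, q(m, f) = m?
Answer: -2358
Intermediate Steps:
t = -6
L(S) = S
j(I, H) = -14*H + 4*I (j(I, H) = (4*I - 15*H) + H = (-15*H + 4*I) + H = -14*H + 4*I)
j(L(8), t) - 1*2474 = (-14*(-6) + 4*8) - 1*2474 = (84 + 32) - 2474 = 116 - 2474 = -2358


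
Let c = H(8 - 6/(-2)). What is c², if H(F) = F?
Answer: 121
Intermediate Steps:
c = 11 (c = 8 - 6/(-2) = 8 - 6*(-½) = 8 + 3 = 11)
c² = 11² = 121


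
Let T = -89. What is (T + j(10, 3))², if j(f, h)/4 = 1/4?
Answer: 7744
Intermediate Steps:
j(f, h) = 1 (j(f, h) = 4/4 = 4*(¼) = 1)
(T + j(10, 3))² = (-89 + 1)² = (-88)² = 7744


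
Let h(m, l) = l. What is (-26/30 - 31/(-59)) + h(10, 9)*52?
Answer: 413878/885 ≈ 467.66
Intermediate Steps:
(-26/30 - 31/(-59)) + h(10, 9)*52 = (-26/30 - 31/(-59)) + 9*52 = (-26*1/30 - 31*(-1/59)) + 468 = (-13/15 + 31/59) + 468 = -302/885 + 468 = 413878/885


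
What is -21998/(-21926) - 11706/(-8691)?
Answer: 74641729/31759811 ≈ 2.3502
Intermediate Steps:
-21998/(-21926) - 11706/(-8691) = -21998*(-1/21926) - 11706*(-1/8691) = 10999/10963 + 3902/2897 = 74641729/31759811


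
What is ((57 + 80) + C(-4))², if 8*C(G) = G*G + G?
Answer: 76729/4 ≈ 19182.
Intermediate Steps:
C(G) = G/8 + G²/8 (C(G) = (G*G + G)/8 = (G² + G)/8 = (G + G²)/8 = G/8 + G²/8)
((57 + 80) + C(-4))² = ((57 + 80) + (⅛)*(-4)*(1 - 4))² = (137 + (⅛)*(-4)*(-3))² = (137 + 3/2)² = (277/2)² = 76729/4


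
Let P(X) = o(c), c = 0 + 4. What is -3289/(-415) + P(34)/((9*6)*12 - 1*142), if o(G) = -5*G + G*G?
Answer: 831287/104995 ≈ 7.9174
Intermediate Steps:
c = 4
o(G) = G**2 - 5*G (o(G) = -5*G + G**2 = G**2 - 5*G)
P(X) = -4 (P(X) = 4*(-5 + 4) = 4*(-1) = -4)
-3289/(-415) + P(34)/((9*6)*12 - 1*142) = -3289/(-415) - 4/((9*6)*12 - 1*142) = -3289*(-1/415) - 4/(54*12 - 142) = 3289/415 - 4/(648 - 142) = 3289/415 - 4/506 = 3289/415 - 4*1/506 = 3289/415 - 2/253 = 831287/104995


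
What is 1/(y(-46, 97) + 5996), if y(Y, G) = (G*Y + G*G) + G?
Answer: 1/11040 ≈ 9.0580e-5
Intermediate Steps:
y(Y, G) = G + G² + G*Y (y(Y, G) = (G*Y + G²) + G = (G² + G*Y) + G = G + G² + G*Y)
1/(y(-46, 97) + 5996) = 1/(97*(1 + 97 - 46) + 5996) = 1/(97*52 + 5996) = 1/(5044 + 5996) = 1/11040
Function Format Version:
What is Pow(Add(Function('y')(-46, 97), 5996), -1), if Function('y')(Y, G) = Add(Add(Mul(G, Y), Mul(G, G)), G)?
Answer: Rational(1, 11040) ≈ 9.0580e-5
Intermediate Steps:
Function('y')(Y, G) = Add(G, Pow(G, 2), Mul(G, Y)) (Function('y')(Y, G) = Add(Add(Mul(G, Y), Pow(G, 2)), G) = Add(Add(Pow(G, 2), Mul(G, Y)), G) = Add(G, Pow(G, 2), Mul(G, Y)))
Pow(Add(Function('y')(-46, 97), 5996), -1) = Pow(Add(Mul(97, Add(1, 97, -46)), 5996), -1) = Pow(Add(Mul(97, 52), 5996), -1) = Pow(Add(5044, 5996), -1) = Pow(11040, -1) = Rational(1, 11040)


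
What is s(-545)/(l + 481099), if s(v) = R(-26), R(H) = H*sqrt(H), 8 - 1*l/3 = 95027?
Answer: -13*I*sqrt(26)/98021 ≈ -0.00067626*I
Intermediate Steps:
l = -285057 (l = 24 - 3*95027 = 24 - 285081 = -285057)
R(H) = H**(3/2)
s(v) = -26*I*sqrt(26) (s(v) = (-26)**(3/2) = -26*I*sqrt(26))
s(-545)/(l + 481099) = (-26*I*sqrt(26))/(-285057 + 481099) = -26*I*sqrt(26)/196042 = -26*I*sqrt(26)*(1/196042) = -13*I*sqrt(26)/98021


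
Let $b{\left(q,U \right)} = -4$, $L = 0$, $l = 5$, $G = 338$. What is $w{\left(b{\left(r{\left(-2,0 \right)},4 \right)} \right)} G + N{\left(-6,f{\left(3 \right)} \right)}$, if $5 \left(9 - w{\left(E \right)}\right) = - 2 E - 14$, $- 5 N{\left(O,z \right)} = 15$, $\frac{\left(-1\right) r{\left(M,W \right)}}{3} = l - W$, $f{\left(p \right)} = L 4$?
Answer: $\frac{17223}{5} \approx 3444.6$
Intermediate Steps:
$f{\left(p \right)} = 0$ ($f{\left(p \right)} = 0 \cdot 4 = 0$)
$r{\left(M,W \right)} = -15 + 3 W$ ($r{\left(M,W \right)} = - 3 \left(5 - W\right) = -15 + 3 W$)
$N{\left(O,z \right)} = -3$ ($N{\left(O,z \right)} = \left(- \frac{1}{5}\right) 15 = -3$)
$w{\left(E \right)} = \frac{59}{5} + \frac{2 E}{5}$ ($w{\left(E \right)} = 9 - \frac{- 2 E - 14}{5} = 9 - \frac{-14 - 2 E}{5} = 9 + \left(\frac{14}{5} + \frac{2 E}{5}\right) = \frac{59}{5} + \frac{2 E}{5}$)
$w{\left(b{\left(r{\left(-2,0 \right)},4 \right)} \right)} G + N{\left(-6,f{\left(3 \right)} \right)} = \left(\frac{59}{5} + \frac{2}{5} \left(-4\right)\right) 338 - 3 = \left(\frac{59}{5} - \frac{8}{5}\right) 338 - 3 = \frac{51}{5} \cdot 338 - 3 = \frac{17238}{5} - 3 = \frac{17223}{5}$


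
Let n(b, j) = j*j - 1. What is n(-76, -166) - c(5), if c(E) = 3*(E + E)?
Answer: 27525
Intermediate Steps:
n(b, j) = -1 + j**2 (n(b, j) = j**2 - 1 = -1 + j**2)
c(E) = 6*E (c(E) = 3*(2*E) = 6*E)
n(-76, -166) - c(5) = (-1 + (-166)**2) - 6*5 = (-1 + 27556) - 1*30 = 27555 - 30 = 27525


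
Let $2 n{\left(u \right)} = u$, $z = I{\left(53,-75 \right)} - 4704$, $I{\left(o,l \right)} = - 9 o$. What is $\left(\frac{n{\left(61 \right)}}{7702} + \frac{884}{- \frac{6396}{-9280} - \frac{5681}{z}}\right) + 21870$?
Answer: $\frac{568823257043963}{25433590612} \approx 22365.0$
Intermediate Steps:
$z = -5181$ ($z = \left(-9\right) 53 - 4704 = -477 - 4704 = -5181$)
$n{\left(u \right)} = \frac{u}{2}$
$\left(\frac{n{\left(61 \right)}}{7702} + \frac{884}{- \frac{6396}{-9280} - \frac{5681}{z}}\right) + 21870 = \left(\frac{\frac{1}{2} \cdot 61}{7702} + \frac{884}{- \frac{6396}{-9280} - \frac{5681}{-5181}}\right) + 21870 = \left(\frac{61}{2} \cdot \frac{1}{7702} + \frac{884}{\left(-6396\right) \left(- \frac{1}{9280}\right) - - \frac{5681}{5181}}\right) + 21870 = \left(\frac{61}{15404} + \frac{884}{\frac{1599}{2320} + \frac{5681}{5181}}\right) + 21870 = \left(\frac{61}{15404} + \frac{884}{\frac{21464339}{12019920}}\right) + 21870 = \left(\frac{61}{15404} + 884 \cdot \frac{12019920}{21464339}\right) + 21870 = \left(\frac{61}{15404} + \frac{817354560}{1651103}\right) + 21870 = \frac{12590630359523}{25433590612} + 21870 = \frac{568823257043963}{25433590612}$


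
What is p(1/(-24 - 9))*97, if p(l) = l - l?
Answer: 0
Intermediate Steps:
p(l) = 0
p(1/(-24 - 9))*97 = 0*97 = 0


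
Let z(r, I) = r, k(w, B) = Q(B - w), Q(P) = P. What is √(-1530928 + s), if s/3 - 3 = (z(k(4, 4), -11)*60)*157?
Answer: I*√1530919 ≈ 1237.3*I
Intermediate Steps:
k(w, B) = B - w
s = 9 (s = 9 + 3*(((4 - 1*4)*60)*157) = 9 + 3*(((4 - 4)*60)*157) = 9 + 3*((0*60)*157) = 9 + 3*(0*157) = 9 + 3*0 = 9 + 0 = 9)
√(-1530928 + s) = √(-1530928 + 9) = √(-1530919) = I*√1530919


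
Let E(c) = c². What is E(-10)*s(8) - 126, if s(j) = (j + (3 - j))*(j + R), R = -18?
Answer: -3126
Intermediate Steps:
s(j) = -54 + 3*j (s(j) = (j + (3 - j))*(j - 18) = 3*(-18 + j) = -54 + 3*j)
E(-10)*s(8) - 126 = (-10)²*(-54 + 3*8) - 126 = 100*(-54 + 24) - 126 = 100*(-30) - 126 = -3000 - 126 = -3126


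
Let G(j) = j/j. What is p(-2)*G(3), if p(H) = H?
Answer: -2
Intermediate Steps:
G(j) = 1
p(-2)*G(3) = -2*1 = -2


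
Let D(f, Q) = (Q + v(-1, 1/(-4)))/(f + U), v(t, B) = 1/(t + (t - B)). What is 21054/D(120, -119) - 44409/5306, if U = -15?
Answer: -9127319497/493458 ≈ -18497.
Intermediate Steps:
v(t, B) = 1/(-B + 2*t)
D(f, Q) = (-4/7 + Q)/(-15 + f) (D(f, Q) = (Q + 1/(-1/(-4) + 2*(-1)))/(f - 15) = (Q + 1/(-1*(-¼) - 2))/(-15 + f) = (Q + 1/(¼ - 2))/(-15 + f) = (Q + 1/(-7/4))/(-15 + f) = (Q - 4/7)/(-15 + f) = (-4/7 + Q)/(-15 + f))
21054/D(120, -119) - 44409/5306 = 21054/(((-4/7 - 119)/(-15 + 120))) - 44409/5306 = 21054/((-837/7/105)) - 44409*1/5306 = 21054/(((1/105)*(-837/7))) - 44409/5306 = 21054/(-279/245) - 44409/5306 = 21054*(-245/279) - 44409/5306 = -1719410/93 - 44409/5306 = -9127319497/493458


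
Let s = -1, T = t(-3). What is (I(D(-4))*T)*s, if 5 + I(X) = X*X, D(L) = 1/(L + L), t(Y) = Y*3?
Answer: -2871/64 ≈ -44.859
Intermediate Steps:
t(Y) = 3*Y
T = -9 (T = 3*(-3) = -9)
D(L) = 1/(2*L)
I(X) = -5 + X² (I(X) = -5 + X*X = -5 + X²)
(I(D(-4))*T)*s = ((-5 + ((½)/(-4))²)*(-9))*(-1) = ((-5 + ((½)*(-¼))²)*(-9))*(-1) = ((-5 + (-⅛)²)*(-9))*(-1) = ((-5 + 1/64)*(-9))*(-1) = -319/64*(-9)*(-1) = (2871/64)*(-1) = -2871/64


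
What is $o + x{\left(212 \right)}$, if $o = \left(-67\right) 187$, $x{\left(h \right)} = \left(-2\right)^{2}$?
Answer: $-12525$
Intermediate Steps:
$x{\left(h \right)} = 4$
$o = -12529$
$o + x{\left(212 \right)} = -12529 + 4 = -12525$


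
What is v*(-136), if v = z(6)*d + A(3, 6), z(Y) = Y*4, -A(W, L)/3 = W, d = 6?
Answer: -18360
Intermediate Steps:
A(W, L) = -3*W
z(Y) = 4*Y
v = 135 (v = (4*6)*6 - 3*3 = 24*6 - 9 = 144 - 9 = 135)
v*(-136) = 135*(-136) = -18360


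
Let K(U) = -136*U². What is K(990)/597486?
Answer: -22215600/99581 ≈ -223.09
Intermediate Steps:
K(990)/597486 = -136*990²/597486 = -136*980100*(1/597486) = -133293600*1/597486 = -22215600/99581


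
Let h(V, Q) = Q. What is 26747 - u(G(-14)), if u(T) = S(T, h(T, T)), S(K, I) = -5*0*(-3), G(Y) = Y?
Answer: 26747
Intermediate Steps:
S(K, I) = 0 (S(K, I) = 0*(-3) = 0)
u(T) = 0
26747 - u(G(-14)) = 26747 - 1*0 = 26747 + 0 = 26747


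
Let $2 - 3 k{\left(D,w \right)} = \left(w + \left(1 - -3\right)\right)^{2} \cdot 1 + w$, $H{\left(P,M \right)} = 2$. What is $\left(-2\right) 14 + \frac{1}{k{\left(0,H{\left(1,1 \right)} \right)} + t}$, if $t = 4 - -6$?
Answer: $- \frac{57}{2} \approx -28.5$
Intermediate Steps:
$t = 10$ ($t = 4 + 6 = 10$)
$k{\left(D,w \right)} = \frac{2}{3} - \frac{w}{3} - \frac{\left(4 + w\right)^{2}}{3}$ ($k{\left(D,w \right)} = \frac{2}{3} - \frac{\left(w + \left(1 - -3\right)\right)^{2} \cdot 1 + w}{3} = \frac{2}{3} - \frac{\left(w + \left(1 + 3\right)\right)^{2} \cdot 1 + w}{3} = \frac{2}{3} - \frac{\left(w + 4\right)^{2} \cdot 1 + w}{3} = \frac{2}{3} - \frac{\left(4 + w\right)^{2} \cdot 1 + w}{3} = \frac{2}{3} - \frac{\left(4 + w\right)^{2} + w}{3} = \frac{2}{3} - \frac{w + \left(4 + w\right)^{2}}{3} = \frac{2}{3} - \left(\frac{w}{3} + \frac{\left(4 + w\right)^{2}}{3}\right) = \frac{2}{3} - \frac{w}{3} - \frac{\left(4 + w\right)^{2}}{3}$)
$\left(-2\right) 14 + \frac{1}{k{\left(0,H{\left(1,1 \right)} \right)} + t} = \left(-2\right) 14 + \frac{1}{\left(\frac{2}{3} - \frac{2}{3} - \frac{\left(4 + 2\right)^{2}}{3}\right) + 10} = -28 + \frac{1}{\left(\frac{2}{3} - \frac{2}{3} - \frac{6^{2}}{3}\right) + 10} = -28 + \frac{1}{\left(\frac{2}{3} - \frac{2}{3} - 12\right) + 10} = -28 + \frac{1}{-12 + 10} = -28 + \frac{1}{-2} = -28 - \frac{1}{2} = - \frac{57}{2}$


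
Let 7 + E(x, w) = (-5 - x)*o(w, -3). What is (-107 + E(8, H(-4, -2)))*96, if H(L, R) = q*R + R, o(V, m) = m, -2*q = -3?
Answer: -7200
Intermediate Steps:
q = 3/2 (q = -1/2*(-3) = 3/2 ≈ 1.5000)
H(L, R) = 5*R/2 (H(L, R) = 3*R/2 + R = 5*R/2)
E(x, w) = 8 + 3*x (E(x, w) = -7 + (-5 - x)*(-3) = -7 + (15 + 3*x) = 8 + 3*x)
(-107 + E(8, H(-4, -2)))*96 = (-107 + (8 + 3*8))*96 = (-107 + (8 + 24))*96 = (-107 + 32)*96 = -75*96 = -7200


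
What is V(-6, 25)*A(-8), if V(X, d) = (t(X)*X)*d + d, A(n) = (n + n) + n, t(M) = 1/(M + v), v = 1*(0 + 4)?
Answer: -2400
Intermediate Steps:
v = 4 (v = 1*4 = 4)
t(M) = 1/(4 + M) (t(M) = 1/(M + 4) = 1/(4 + M))
A(n) = 3*n (A(n) = 2*n + n = 3*n)
V(X, d) = d + X*d/(4 + X) (V(X, d) = (X/(4 + X))*d + d = X*d/(4 + X) + d = d + X*d/(4 + X))
V(-6, 25)*A(-8) = (2*25*(2 - 6)/(4 - 6))*(3*(-8)) = (2*25*(-4)/(-2))*(-24) = (2*25*(-1/2)*(-4))*(-24) = 100*(-24) = -2400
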